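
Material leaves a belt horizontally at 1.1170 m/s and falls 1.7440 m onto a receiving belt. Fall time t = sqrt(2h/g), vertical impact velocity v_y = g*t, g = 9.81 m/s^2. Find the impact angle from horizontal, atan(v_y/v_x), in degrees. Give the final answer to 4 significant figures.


t = sqrt(2*1.7440/9.81) = 0.596285 s
v_y = 9.81 * 0.596285 = 5.84956 m/s
angle = atan(5.84956 / 1.1170) = 79.19 deg


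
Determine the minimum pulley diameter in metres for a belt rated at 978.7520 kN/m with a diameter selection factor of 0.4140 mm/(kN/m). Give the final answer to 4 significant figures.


D = 978.7520 * 0.4140 / 1000
D = 0.4052 m


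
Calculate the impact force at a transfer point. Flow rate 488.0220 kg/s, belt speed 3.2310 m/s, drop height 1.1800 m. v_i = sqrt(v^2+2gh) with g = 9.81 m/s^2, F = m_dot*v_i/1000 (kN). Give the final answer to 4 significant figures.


v_i = sqrt(3.2310^2 + 2*9.81*1.1800) = 5.79577 m/s
F = 488.0220 * 5.79577 / 1000
F = 2.828 kN


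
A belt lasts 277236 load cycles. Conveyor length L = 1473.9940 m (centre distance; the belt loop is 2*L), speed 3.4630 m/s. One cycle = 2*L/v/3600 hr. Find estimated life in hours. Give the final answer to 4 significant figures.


cycle_time = 2 * 1473.9940 / 3.4630 / 3600 = 0.236467 hr
life = 277236 * 0.236467 = 65560 hours


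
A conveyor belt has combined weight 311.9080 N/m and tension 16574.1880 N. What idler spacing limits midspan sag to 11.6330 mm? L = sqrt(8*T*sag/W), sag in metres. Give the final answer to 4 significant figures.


sag = 11.6330/1000 = 0.011633 m
L = sqrt(8 * 16574.1880 * 0.011633 / 311.9080)
L = 2.224 m


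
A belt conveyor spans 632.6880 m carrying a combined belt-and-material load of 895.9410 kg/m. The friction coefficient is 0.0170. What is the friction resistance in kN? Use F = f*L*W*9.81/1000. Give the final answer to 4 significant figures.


F = 0.0170 * 632.6880 * 895.9410 * 9.81 / 1000
F = 94.53 kN


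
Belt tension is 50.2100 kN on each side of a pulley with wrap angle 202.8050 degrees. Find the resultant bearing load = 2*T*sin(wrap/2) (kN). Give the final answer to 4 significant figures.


F = 2 * 50.2100 * sin(202.8050/2 deg)
F = 98.44 kN


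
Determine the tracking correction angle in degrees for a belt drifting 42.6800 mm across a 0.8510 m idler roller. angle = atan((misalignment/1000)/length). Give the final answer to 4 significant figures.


misalign_m = 42.6800 / 1000 = 0.042680 m
angle = atan(0.042680 / 0.8510)
angle = 2.871 deg


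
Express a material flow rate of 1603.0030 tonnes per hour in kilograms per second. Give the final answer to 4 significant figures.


m_dot = 1603.0030 * 1000 / 3600
m_dot = 445.3 kg/s


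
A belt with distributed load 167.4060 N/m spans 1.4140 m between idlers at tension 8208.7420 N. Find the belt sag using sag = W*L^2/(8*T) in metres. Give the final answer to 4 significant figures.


sag = 167.4060 * 1.4140^2 / (8 * 8208.7420)
sag = 0.005097 m


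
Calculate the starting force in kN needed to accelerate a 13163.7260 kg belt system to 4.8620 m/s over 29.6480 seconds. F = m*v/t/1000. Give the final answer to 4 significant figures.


F = 13163.7260 * 4.8620 / 29.6480 / 1000
F = 2.159 kN


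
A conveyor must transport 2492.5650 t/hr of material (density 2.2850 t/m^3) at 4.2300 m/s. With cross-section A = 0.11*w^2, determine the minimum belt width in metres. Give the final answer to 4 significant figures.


A_req = 2492.5650 / (4.2300 * 2.2850 * 3600) = 0.0716337 m^2
w = sqrt(0.0716337 / 0.11)
w = 0.8070 m


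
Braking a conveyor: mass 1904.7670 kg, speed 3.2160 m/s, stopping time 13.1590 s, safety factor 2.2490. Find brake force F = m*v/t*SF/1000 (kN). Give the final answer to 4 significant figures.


F = 1904.7670 * 3.2160 / 13.1590 * 2.2490 / 1000
F = 1.047 kN


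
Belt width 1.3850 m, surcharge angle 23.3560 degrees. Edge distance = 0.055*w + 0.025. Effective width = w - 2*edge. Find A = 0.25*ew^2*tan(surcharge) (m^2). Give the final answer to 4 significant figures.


edge = 0.055*1.3850 + 0.025 = 0.101175 m
ew = 1.3850 - 2*0.101175 = 1.18265 m
A = 0.25 * 1.18265^2 * tan(23.3560 deg)
A = 0.1510 m^2


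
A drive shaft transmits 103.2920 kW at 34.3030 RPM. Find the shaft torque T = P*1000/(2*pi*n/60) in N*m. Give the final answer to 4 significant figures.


omega = 2*pi*34.3030/60 = 3.5922 rad/s
T = 103.2920*1000 / 3.5922
T = 28750 N*m


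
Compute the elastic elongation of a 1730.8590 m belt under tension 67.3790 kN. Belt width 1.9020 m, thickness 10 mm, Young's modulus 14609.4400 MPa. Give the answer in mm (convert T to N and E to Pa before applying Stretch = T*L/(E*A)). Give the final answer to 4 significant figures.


A = 1.9020 * 0.01 = 0.01902 m^2
Stretch = 67.3790*1000 * 1730.8590 / (14609.4400e6 * 0.01902) * 1000
Stretch = 419.7 mm


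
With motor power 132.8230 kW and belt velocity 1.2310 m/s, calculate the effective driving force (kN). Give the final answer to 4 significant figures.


Te = P / v = 132.8230 / 1.2310
Te = 107.9 kN


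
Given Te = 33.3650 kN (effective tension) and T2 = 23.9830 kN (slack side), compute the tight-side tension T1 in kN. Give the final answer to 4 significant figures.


T1 = Te + T2 = 33.3650 + 23.9830
T1 = 57.35 kN


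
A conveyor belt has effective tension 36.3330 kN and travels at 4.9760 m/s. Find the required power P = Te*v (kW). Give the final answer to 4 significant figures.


P = Te * v = 36.3330 * 4.9760
P = 180.8 kW


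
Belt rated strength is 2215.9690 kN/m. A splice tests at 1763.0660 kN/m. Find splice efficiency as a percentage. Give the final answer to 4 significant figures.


Eff = 1763.0660 / 2215.9690 * 100
Eff = 79.56 %


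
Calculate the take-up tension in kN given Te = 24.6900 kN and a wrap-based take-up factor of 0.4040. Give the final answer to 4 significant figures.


T_tu = 24.6900 * 0.4040
T_tu = 9.975 kN


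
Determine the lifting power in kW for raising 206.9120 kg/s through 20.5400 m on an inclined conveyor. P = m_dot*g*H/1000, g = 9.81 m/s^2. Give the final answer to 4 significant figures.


P = 206.9120 * 9.81 * 20.5400 / 1000
P = 41.69 kW


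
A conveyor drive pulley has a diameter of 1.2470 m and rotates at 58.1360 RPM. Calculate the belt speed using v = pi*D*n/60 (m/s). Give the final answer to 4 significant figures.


v = pi * 1.2470 * 58.1360 / 60
v = 3.796 m/s


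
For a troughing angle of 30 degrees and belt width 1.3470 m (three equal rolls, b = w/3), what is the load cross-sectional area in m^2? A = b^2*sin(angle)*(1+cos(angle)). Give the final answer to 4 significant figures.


b = 1.3470/3 = 0.449 m
A = 0.449^2 * sin(30 deg) * (1 + cos(30 deg))
A = 0.1881 m^2


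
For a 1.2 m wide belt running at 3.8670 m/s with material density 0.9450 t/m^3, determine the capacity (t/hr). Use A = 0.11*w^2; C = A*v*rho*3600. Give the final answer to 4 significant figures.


A = 0.11 * 1.2^2 = 0.1584 m^2
C = 0.1584 * 3.8670 * 0.9450 * 3600
C = 2084 t/hr


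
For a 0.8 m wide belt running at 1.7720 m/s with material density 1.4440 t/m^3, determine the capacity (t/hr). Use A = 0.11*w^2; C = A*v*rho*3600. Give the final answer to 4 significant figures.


A = 0.11 * 0.8^2 = 0.0704 m^2
C = 0.0704 * 1.7720 * 1.4440 * 3600
C = 648.5 t/hr


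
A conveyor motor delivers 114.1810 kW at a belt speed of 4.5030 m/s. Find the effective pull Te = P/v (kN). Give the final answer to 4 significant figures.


Te = P / v = 114.1810 / 4.5030
Te = 25.36 kN


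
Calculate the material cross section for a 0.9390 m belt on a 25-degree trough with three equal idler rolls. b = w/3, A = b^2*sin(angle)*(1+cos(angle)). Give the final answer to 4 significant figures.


b = 0.9390/3 = 0.313 m
A = 0.313^2 * sin(25 deg) * (1 + cos(25 deg))
A = 0.07893 m^2


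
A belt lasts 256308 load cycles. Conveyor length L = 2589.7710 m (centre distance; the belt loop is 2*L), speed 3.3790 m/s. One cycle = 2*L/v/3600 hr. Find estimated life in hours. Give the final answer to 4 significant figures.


cycle_time = 2 * 2589.7710 / 3.3790 / 3600 = 0.425795 hr
life = 256308 * 0.425795 = 109100 hours


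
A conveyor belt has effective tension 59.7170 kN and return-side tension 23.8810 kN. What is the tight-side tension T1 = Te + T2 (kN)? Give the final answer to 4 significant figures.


T1 = Te + T2 = 59.7170 + 23.8810
T1 = 83.60 kN


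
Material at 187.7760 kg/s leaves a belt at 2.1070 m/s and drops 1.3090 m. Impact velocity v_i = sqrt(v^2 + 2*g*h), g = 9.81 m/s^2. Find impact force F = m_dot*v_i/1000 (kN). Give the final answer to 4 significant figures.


v_i = sqrt(2.1070^2 + 2*9.81*1.3090) = 5.48835 m/s
F = 187.7760 * 5.48835 / 1000
F = 1.031 kN


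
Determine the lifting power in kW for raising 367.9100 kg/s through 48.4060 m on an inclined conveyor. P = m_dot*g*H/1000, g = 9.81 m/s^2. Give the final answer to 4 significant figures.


P = 367.9100 * 9.81 * 48.4060 / 1000
P = 174.7 kW


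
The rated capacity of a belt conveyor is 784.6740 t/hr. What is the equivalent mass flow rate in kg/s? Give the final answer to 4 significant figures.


m_dot = 784.6740 * 1000 / 3600
m_dot = 218.0 kg/s


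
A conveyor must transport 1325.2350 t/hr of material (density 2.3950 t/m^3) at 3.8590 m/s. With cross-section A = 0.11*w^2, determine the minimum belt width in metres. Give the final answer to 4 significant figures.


A_req = 1325.2350 / (3.8590 * 2.3950 * 3600) = 0.03983 m^2
w = sqrt(0.03983 / 0.11)
w = 0.6017 m


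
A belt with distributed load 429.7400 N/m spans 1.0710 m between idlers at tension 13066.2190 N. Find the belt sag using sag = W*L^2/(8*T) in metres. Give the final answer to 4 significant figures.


sag = 429.7400 * 1.0710^2 / (8 * 13066.2190)
sag = 0.004716 m


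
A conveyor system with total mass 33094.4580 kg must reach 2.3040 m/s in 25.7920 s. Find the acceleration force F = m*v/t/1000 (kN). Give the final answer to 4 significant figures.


F = 33094.4580 * 2.3040 / 25.7920 / 1000
F = 2.956 kN


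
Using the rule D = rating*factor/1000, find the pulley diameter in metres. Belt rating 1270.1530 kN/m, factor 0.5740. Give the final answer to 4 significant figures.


D = 1270.1530 * 0.5740 / 1000
D = 0.7291 m


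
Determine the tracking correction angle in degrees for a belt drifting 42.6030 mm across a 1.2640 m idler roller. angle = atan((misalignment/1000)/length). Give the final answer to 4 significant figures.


misalign_m = 42.6030 / 1000 = 0.042603 m
angle = atan(0.042603 / 1.2640)
angle = 1.930 deg


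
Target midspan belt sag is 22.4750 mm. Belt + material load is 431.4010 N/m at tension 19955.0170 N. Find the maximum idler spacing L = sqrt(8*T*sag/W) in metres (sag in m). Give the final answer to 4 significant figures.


sag = 22.4750/1000 = 0.022475 m
L = sqrt(8 * 19955.0170 * 0.022475 / 431.4010)
L = 2.884 m


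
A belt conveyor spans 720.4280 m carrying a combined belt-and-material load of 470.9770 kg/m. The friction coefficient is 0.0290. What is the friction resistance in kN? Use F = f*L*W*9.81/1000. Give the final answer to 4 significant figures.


F = 0.0290 * 720.4280 * 470.9770 * 9.81 / 1000
F = 96.53 kN


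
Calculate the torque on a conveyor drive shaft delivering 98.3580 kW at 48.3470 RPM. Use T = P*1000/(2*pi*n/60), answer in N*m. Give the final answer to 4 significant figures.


omega = 2*pi*48.3470/60 = 5.06289 rad/s
T = 98.3580*1000 / 5.06289
T = 19430 N*m


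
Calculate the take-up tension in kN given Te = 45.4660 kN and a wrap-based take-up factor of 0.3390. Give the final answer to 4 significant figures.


T_tu = 45.4660 * 0.3390
T_tu = 15.41 kN


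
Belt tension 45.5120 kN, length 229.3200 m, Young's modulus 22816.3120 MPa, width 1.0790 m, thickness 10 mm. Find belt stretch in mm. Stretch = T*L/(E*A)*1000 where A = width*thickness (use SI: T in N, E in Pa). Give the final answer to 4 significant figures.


A = 1.0790 * 0.01 = 0.01079 m^2
Stretch = 45.5120*1000 * 229.3200 / (22816.3120e6 * 0.01079) * 1000
Stretch = 42.39 mm


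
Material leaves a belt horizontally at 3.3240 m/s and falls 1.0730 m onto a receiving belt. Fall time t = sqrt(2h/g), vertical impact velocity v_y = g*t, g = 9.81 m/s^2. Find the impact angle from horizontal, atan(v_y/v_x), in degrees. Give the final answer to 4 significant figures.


t = sqrt(2*1.0730/9.81) = 0.467714 s
v_y = 9.81 * 0.467714 = 4.58827 m/s
angle = atan(4.58827 / 3.3240) = 54.08 deg


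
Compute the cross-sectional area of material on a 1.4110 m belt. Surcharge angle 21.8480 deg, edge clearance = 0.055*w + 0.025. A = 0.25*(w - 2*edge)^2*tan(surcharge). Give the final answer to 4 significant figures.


edge = 0.055*1.4110 + 0.025 = 0.102605 m
ew = 1.4110 - 2*0.102605 = 1.20579 m
A = 0.25 * 1.20579^2 * tan(21.8480 deg)
A = 0.1457 m^2


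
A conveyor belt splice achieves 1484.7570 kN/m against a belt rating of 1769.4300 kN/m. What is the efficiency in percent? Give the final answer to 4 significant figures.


Eff = 1484.7570 / 1769.4300 * 100
Eff = 83.91 %


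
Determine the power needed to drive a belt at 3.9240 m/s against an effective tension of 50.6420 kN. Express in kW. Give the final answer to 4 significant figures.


P = Te * v = 50.6420 * 3.9240
P = 198.7 kW


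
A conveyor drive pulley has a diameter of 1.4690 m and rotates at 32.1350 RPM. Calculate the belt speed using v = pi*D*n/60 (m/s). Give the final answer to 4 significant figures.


v = pi * 1.4690 * 32.1350 / 60
v = 2.472 m/s


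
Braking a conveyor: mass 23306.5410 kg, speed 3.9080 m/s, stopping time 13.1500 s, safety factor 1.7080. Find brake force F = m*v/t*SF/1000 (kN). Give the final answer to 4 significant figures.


F = 23306.5410 * 3.9080 / 13.1500 * 1.7080 / 1000
F = 11.83 kN


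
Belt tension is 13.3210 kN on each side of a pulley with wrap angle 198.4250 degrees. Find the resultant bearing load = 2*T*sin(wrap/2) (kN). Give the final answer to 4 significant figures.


F = 2 * 13.3210 * sin(198.4250/2 deg)
F = 26.30 kN


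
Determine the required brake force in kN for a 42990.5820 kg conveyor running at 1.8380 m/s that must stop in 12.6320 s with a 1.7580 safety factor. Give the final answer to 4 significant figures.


F = 42990.5820 * 1.8380 / 12.6320 * 1.7580 / 1000
F = 11.00 kN


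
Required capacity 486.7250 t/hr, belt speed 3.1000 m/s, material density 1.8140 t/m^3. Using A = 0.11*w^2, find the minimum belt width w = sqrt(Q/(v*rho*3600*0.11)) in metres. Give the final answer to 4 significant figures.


A_req = 486.7250 / (3.1000 * 1.8140 * 3600) = 0.0240426 m^2
w = sqrt(0.0240426 / 0.11)
w = 0.4675 m


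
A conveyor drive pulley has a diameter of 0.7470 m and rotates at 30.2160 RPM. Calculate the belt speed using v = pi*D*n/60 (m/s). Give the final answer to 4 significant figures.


v = pi * 0.7470 * 30.2160 / 60
v = 1.182 m/s


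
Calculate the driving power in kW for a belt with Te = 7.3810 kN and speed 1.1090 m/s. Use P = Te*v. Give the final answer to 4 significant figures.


P = Te * v = 7.3810 * 1.1090
P = 8.186 kW


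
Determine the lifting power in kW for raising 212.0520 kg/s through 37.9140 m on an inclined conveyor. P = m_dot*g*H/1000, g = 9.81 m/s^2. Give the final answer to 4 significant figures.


P = 212.0520 * 9.81 * 37.9140 / 1000
P = 78.87 kW


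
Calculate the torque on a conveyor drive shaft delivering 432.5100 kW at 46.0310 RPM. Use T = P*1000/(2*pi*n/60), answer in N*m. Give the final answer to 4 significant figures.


omega = 2*pi*46.0310/60 = 4.82036 rad/s
T = 432.5100*1000 / 4.82036
T = 89730 N*m


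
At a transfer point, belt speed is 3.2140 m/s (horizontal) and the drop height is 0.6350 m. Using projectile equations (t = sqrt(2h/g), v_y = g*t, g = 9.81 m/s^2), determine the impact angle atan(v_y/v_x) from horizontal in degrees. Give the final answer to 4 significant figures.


t = sqrt(2*0.6350/9.81) = 0.359805 s
v_y = 9.81 * 0.359805 = 3.52969 m/s
angle = atan(3.52969 / 3.2140) = 47.68 deg


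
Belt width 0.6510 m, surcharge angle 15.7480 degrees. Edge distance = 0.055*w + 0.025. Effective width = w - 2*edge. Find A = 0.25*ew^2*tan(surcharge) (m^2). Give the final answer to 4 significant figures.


edge = 0.055*0.6510 + 0.025 = 0.060805 m
ew = 0.6510 - 2*0.060805 = 0.52939 m
A = 0.25 * 0.52939^2 * tan(15.7480 deg)
A = 0.01976 m^2


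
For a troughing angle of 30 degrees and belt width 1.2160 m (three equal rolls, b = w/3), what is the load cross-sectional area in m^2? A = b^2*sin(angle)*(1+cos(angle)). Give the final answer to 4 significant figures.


b = 1.2160/3 = 0.405333 m
A = 0.405333^2 * sin(30 deg) * (1 + cos(30 deg))
A = 0.1533 m^2


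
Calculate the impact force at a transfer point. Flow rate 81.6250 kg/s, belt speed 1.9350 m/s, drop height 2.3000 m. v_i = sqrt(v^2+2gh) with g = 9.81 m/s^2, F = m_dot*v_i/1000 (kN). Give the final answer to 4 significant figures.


v_i = sqrt(1.9350^2 + 2*9.81*2.3000) = 6.99072 m/s
F = 81.6250 * 6.99072 / 1000
F = 0.5706 kN


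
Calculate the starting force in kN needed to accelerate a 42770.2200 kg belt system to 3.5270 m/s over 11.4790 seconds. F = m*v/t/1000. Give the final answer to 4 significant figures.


F = 42770.2200 * 3.5270 / 11.4790 / 1000
F = 13.14 kN


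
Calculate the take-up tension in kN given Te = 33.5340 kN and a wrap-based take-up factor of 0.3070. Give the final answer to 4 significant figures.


T_tu = 33.5340 * 0.3070
T_tu = 10.29 kN


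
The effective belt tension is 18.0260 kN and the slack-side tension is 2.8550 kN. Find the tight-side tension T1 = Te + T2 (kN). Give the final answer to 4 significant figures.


T1 = Te + T2 = 18.0260 + 2.8550
T1 = 20.88 kN


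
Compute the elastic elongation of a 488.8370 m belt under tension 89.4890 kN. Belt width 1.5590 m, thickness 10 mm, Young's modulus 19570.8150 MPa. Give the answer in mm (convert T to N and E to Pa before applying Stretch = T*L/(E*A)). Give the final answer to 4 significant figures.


A = 1.5590 * 0.01 = 0.01559 m^2
Stretch = 89.4890*1000 * 488.8370 / (19570.8150e6 * 0.01559) * 1000
Stretch = 143.4 mm


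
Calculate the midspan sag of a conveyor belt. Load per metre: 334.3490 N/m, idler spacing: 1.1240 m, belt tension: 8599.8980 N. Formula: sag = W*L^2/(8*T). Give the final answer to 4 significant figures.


sag = 334.3490 * 1.1240^2 / (8 * 8599.8980)
sag = 0.006140 m


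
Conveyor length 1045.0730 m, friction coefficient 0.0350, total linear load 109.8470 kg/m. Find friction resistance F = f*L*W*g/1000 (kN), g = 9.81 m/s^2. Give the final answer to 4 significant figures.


F = 0.0350 * 1045.0730 * 109.8470 * 9.81 / 1000
F = 39.42 kN


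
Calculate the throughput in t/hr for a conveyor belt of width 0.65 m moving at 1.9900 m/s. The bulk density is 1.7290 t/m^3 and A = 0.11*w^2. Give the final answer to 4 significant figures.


A = 0.11 * 0.65^2 = 0.046475 m^2
C = 0.046475 * 1.9900 * 1.7290 * 3600
C = 575.7 t/hr


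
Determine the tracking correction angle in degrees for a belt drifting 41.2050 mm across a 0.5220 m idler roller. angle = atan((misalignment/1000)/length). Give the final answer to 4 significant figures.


misalign_m = 41.2050 / 1000 = 0.041205 m
angle = atan(0.041205 / 0.5220)
angle = 4.513 deg


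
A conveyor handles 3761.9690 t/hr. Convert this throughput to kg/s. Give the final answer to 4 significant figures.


m_dot = 3761.9690 * 1000 / 3600
m_dot = 1045 kg/s


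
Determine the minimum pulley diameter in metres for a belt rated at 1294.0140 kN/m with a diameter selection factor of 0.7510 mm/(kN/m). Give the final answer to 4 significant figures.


D = 1294.0140 * 0.7510 / 1000
D = 0.9718 m


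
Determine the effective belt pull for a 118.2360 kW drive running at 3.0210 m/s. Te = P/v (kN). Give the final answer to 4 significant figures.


Te = P / v = 118.2360 / 3.0210
Te = 39.14 kN


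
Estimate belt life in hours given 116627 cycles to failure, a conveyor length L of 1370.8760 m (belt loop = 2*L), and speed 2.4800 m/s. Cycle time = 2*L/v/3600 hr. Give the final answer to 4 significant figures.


cycle_time = 2 * 1370.8760 / 2.4800 / 3600 = 0.307096 hr
life = 116627 * 0.307096 = 35820 hours


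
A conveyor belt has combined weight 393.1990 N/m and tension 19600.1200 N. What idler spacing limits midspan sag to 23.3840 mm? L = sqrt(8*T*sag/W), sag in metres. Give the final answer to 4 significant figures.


sag = 23.3840/1000 = 0.023384 m
L = sqrt(8 * 19600.1200 * 0.023384 / 393.1990)
L = 3.054 m


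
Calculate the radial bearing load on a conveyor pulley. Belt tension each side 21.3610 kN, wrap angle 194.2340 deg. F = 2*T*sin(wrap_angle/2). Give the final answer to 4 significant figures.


F = 2 * 21.3610 * sin(194.2340/2 deg)
F = 42.39 kN


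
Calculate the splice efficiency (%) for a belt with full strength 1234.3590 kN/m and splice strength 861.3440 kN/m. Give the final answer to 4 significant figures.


Eff = 861.3440 / 1234.3590 * 100
Eff = 69.78 %


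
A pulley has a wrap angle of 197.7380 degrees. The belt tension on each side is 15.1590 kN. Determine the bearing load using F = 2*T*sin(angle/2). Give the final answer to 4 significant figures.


F = 2 * 15.1590 * sin(197.7380/2 deg)
F = 29.96 kN


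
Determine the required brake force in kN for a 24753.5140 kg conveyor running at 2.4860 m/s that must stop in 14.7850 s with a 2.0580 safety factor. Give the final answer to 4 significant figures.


F = 24753.5140 * 2.4860 / 14.7850 * 2.0580 / 1000
F = 8.566 kN


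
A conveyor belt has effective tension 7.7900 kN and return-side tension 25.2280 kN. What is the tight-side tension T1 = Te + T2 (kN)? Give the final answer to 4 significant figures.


T1 = Te + T2 = 7.7900 + 25.2280
T1 = 33.02 kN


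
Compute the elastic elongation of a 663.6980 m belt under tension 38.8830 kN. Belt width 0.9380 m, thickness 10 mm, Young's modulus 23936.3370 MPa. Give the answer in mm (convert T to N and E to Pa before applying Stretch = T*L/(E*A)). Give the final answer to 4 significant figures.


A = 0.9380 * 0.01 = 0.00938 m^2
Stretch = 38.8830*1000 * 663.6980 / (23936.3370e6 * 0.00938) * 1000
Stretch = 114.9 mm


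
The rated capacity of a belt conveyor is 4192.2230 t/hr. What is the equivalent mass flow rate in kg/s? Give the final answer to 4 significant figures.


m_dot = 4192.2230 * 1000 / 3600
m_dot = 1165 kg/s


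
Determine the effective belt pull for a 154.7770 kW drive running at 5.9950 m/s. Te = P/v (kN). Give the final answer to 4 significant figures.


Te = P / v = 154.7770 / 5.9950
Te = 25.82 kN


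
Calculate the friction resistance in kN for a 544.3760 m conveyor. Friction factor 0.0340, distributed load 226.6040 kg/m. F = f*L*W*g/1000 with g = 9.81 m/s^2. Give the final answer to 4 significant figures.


F = 0.0340 * 544.3760 * 226.6040 * 9.81 / 1000
F = 41.14 kN


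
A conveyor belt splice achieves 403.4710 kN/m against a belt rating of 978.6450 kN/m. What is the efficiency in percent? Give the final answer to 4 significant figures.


Eff = 403.4710 / 978.6450 * 100
Eff = 41.23 %


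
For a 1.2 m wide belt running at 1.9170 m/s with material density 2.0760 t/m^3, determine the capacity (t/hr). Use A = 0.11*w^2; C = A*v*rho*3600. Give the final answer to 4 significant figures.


A = 0.11 * 1.2^2 = 0.1584 m^2
C = 0.1584 * 1.9170 * 2.0760 * 3600
C = 2269 t/hr


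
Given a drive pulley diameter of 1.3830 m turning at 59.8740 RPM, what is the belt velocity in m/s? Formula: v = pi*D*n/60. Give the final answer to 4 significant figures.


v = pi * 1.3830 * 59.8740 / 60
v = 4.336 m/s


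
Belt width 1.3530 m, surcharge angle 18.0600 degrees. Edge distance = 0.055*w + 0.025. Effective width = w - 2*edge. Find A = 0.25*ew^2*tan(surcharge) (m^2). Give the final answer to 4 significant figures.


edge = 0.055*1.3530 + 0.025 = 0.099415 m
ew = 1.3530 - 2*0.099415 = 1.15417 m
A = 0.25 * 1.15417^2 * tan(18.0600 deg)
A = 0.1086 m^2


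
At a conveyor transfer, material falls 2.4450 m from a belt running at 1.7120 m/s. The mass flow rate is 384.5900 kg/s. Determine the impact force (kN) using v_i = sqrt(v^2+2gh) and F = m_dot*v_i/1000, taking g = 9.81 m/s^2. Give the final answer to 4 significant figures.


v_i = sqrt(1.7120^2 + 2*9.81*2.4450) = 7.13455 m/s
F = 384.5900 * 7.13455 / 1000
F = 2.744 kN


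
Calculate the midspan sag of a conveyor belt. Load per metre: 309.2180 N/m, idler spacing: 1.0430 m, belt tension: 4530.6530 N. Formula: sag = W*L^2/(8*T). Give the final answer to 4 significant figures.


sag = 309.2180 * 1.0430^2 / (8 * 4530.6530)
sag = 0.009281 m


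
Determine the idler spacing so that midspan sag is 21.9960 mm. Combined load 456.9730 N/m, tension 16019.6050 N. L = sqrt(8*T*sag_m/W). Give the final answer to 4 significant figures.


sag = 21.9960/1000 = 0.021996 m
L = sqrt(8 * 16019.6050 * 0.021996 / 456.9730)
L = 2.484 m


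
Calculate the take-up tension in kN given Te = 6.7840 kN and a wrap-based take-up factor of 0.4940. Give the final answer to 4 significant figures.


T_tu = 6.7840 * 0.4940
T_tu = 3.351 kN


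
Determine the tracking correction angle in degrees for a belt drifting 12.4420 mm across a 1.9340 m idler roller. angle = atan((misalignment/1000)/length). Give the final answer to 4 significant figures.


misalign_m = 12.4420 / 1000 = 0.012442 m
angle = atan(0.012442 / 1.9340)
angle = 0.3686 deg


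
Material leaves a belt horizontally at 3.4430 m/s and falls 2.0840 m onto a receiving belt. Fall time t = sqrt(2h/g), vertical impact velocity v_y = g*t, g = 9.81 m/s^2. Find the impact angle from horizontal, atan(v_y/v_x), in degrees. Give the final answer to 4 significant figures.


t = sqrt(2*2.0840/9.81) = 0.651823 s
v_y = 9.81 * 0.651823 = 6.39438 m/s
angle = atan(6.39438 / 3.4430) = 61.70 deg


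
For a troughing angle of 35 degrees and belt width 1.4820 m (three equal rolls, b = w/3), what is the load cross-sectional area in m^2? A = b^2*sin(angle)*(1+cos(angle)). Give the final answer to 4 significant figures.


b = 1.4820/3 = 0.494 m
A = 0.494^2 * sin(35 deg) * (1 + cos(35 deg))
A = 0.2546 m^2


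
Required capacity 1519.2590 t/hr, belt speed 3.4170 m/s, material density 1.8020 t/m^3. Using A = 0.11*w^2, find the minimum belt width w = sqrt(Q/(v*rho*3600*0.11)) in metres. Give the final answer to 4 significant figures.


A_req = 1519.2590 / (3.4170 * 1.8020 * 3600) = 0.0685377 m^2
w = sqrt(0.0685377 / 0.11)
w = 0.7893 m


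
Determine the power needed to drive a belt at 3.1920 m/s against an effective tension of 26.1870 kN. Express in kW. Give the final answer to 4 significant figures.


P = Te * v = 26.1870 * 3.1920
P = 83.59 kW


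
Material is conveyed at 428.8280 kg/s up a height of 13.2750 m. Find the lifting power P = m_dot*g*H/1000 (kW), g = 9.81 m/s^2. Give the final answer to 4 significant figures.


P = 428.8280 * 9.81 * 13.2750 / 1000
P = 55.85 kW


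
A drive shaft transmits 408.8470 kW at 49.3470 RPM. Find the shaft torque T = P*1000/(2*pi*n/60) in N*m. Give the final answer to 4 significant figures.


omega = 2*pi*49.3470/60 = 5.16761 rad/s
T = 408.8470*1000 / 5.16761
T = 79120 N*m


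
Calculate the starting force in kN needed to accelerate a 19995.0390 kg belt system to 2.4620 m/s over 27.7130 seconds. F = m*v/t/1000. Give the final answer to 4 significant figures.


F = 19995.0390 * 2.4620 / 27.7130 / 1000
F = 1.776 kN


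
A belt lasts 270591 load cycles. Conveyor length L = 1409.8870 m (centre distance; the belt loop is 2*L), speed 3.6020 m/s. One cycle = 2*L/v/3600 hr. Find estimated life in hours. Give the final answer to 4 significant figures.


cycle_time = 2 * 1409.8870 / 3.6020 / 3600 = 0.217454 hr
life = 270591 * 0.217454 = 58840 hours


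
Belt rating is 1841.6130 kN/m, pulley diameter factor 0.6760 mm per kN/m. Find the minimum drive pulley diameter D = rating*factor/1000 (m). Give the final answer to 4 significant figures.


D = 1841.6130 * 0.6760 / 1000
D = 1.245 m


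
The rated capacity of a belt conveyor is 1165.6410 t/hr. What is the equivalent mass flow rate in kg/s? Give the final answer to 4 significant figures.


m_dot = 1165.6410 * 1000 / 3600
m_dot = 323.8 kg/s


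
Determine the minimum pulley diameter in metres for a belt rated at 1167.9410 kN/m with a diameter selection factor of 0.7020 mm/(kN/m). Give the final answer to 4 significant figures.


D = 1167.9410 * 0.7020 / 1000
D = 0.8199 m


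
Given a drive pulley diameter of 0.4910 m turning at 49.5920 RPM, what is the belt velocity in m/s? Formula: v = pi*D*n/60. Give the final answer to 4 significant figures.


v = pi * 0.4910 * 49.5920 / 60
v = 1.275 m/s


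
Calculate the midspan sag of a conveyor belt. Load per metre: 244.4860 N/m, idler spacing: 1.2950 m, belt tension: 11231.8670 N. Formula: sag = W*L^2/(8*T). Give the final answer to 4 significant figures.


sag = 244.4860 * 1.2950^2 / (8 * 11231.8670)
sag = 0.004563 m


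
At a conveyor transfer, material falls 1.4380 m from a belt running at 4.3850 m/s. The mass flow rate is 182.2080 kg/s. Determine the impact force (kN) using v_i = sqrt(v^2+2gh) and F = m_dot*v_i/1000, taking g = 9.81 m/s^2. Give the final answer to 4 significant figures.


v_i = sqrt(4.3850^2 + 2*9.81*1.4380) = 6.8878 m/s
F = 182.2080 * 6.8878 / 1000
F = 1.255 kN


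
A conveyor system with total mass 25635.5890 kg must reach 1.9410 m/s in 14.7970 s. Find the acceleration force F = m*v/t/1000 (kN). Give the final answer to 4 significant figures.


F = 25635.5890 * 1.9410 / 14.7970 / 1000
F = 3.363 kN


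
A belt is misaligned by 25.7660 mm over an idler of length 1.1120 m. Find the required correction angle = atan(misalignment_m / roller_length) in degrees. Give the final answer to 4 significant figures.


misalign_m = 25.7660 / 1000 = 0.025766 m
angle = atan(0.025766 / 1.1120)
angle = 1.327 deg


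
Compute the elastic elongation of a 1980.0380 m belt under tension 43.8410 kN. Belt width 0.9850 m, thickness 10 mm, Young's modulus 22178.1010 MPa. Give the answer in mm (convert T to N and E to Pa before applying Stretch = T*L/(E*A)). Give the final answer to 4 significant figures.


A = 0.9850 * 0.01 = 0.00985 m^2
Stretch = 43.8410*1000 * 1980.0380 / (22178.1010e6 * 0.00985) * 1000
Stretch = 397.4 mm


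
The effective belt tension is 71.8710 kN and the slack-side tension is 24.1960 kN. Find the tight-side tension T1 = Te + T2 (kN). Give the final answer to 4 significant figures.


T1 = Te + T2 = 71.8710 + 24.1960
T1 = 96.07 kN


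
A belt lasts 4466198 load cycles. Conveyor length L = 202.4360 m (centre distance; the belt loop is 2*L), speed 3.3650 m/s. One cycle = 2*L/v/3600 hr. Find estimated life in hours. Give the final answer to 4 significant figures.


cycle_time = 2 * 202.4360 / 3.3650 / 3600 = 0.0334218 hr
life = 4466198 * 0.0334218 = 149300 hours


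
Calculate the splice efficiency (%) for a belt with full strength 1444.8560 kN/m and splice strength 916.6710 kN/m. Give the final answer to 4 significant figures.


Eff = 916.6710 / 1444.8560 * 100
Eff = 63.44 %


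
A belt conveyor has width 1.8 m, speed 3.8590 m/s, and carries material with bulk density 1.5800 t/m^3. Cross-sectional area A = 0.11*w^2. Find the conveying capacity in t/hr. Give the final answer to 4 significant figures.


A = 0.11 * 1.8^2 = 0.3564 m^2
C = 0.3564 * 3.8590 * 1.5800 * 3600
C = 7823 t/hr


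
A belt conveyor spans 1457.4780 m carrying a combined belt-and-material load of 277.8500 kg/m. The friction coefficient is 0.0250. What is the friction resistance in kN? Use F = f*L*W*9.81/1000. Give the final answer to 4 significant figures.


F = 0.0250 * 1457.4780 * 277.8500 * 9.81 / 1000
F = 99.32 kN


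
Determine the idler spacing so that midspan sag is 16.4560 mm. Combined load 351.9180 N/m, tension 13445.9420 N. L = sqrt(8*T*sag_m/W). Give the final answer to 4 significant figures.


sag = 16.4560/1000 = 0.016456 m
L = sqrt(8 * 13445.9420 * 0.016456 / 351.9180)
L = 2.243 m


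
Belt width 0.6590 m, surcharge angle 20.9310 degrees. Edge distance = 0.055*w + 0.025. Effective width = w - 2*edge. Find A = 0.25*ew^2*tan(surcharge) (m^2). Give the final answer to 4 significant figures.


edge = 0.055*0.6590 + 0.025 = 0.061245 m
ew = 0.6590 - 2*0.061245 = 0.53651 m
A = 0.25 * 0.53651^2 * tan(20.9310 deg)
A = 0.02752 m^2


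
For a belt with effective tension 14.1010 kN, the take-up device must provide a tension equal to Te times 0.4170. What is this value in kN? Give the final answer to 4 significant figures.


T_tu = 14.1010 * 0.4170
T_tu = 5.880 kN


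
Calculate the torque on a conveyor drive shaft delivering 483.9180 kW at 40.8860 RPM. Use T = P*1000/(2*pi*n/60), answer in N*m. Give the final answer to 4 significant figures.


omega = 2*pi*40.8860/60 = 4.28157 rad/s
T = 483.9180*1000 / 4.28157
T = 113000 N*m


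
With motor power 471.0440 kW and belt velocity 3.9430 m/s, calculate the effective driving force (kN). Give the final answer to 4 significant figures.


Te = P / v = 471.0440 / 3.9430
Te = 119.5 kN


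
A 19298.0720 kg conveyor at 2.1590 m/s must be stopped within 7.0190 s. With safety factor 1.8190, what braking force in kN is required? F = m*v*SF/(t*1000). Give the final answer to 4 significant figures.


F = 19298.0720 * 2.1590 / 7.0190 * 1.8190 / 1000
F = 10.80 kN


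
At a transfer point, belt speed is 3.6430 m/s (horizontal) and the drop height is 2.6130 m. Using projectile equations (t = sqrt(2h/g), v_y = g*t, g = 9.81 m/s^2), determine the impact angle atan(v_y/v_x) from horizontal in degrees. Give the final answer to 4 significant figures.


t = sqrt(2*2.6130/9.81) = 0.729878 s
v_y = 9.81 * 0.729878 = 7.1601 m/s
angle = atan(7.1601 / 3.6430) = 63.03 deg


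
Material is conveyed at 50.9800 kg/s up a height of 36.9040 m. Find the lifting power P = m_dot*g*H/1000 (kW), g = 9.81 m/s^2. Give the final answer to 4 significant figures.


P = 50.9800 * 9.81 * 36.9040 / 1000
P = 18.46 kW


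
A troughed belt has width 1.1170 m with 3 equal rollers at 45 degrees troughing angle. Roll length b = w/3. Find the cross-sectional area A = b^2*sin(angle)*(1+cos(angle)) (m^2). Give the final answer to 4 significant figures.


b = 1.1170/3 = 0.372333 m
A = 0.372333^2 * sin(45 deg) * (1 + cos(45 deg))
A = 0.1673 m^2


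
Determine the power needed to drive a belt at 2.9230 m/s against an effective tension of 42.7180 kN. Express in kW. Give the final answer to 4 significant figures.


P = Te * v = 42.7180 * 2.9230
P = 124.9 kW


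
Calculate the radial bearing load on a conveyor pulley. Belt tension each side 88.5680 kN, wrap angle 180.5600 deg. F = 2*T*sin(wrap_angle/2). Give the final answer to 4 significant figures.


F = 2 * 88.5680 * sin(180.5600/2 deg)
F = 177.1 kN


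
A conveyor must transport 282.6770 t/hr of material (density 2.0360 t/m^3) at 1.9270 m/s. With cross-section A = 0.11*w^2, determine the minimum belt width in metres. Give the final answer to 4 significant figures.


A_req = 282.6770 / (1.9270 * 2.0360 * 3600) = 0.0200138 m^2
w = sqrt(0.0200138 / 0.11)
w = 0.4265 m


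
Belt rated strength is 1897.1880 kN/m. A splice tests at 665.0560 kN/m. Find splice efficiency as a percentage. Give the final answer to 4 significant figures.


Eff = 665.0560 / 1897.1880 * 100
Eff = 35.05 %


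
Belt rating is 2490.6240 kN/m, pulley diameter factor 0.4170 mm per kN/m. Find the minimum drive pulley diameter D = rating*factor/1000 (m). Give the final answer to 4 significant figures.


D = 2490.6240 * 0.4170 / 1000
D = 1.039 m


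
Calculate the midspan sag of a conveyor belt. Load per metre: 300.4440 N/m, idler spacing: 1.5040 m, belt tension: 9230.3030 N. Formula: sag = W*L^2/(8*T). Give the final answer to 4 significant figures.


sag = 300.4440 * 1.5040^2 / (8 * 9230.3030)
sag = 0.009204 m


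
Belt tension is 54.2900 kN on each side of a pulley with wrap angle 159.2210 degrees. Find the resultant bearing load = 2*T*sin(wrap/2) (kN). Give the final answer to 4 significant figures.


F = 2 * 54.2900 * sin(159.2210/2 deg)
F = 106.8 kN


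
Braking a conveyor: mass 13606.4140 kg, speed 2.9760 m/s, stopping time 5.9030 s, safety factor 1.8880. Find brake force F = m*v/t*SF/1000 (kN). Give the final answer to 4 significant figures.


F = 13606.4140 * 2.9760 / 5.9030 * 1.8880 / 1000
F = 12.95 kN


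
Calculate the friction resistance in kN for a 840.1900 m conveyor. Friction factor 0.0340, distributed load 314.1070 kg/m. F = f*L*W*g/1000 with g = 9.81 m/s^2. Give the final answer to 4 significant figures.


F = 0.0340 * 840.1900 * 314.1070 * 9.81 / 1000
F = 88.02 kN


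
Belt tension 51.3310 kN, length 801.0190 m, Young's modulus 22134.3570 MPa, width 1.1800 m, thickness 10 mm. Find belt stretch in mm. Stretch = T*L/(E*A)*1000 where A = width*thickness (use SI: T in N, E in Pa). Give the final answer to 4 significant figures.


A = 1.1800 * 0.01 = 0.01180 m^2
Stretch = 51.3310*1000 * 801.0190 / (22134.3570e6 * 0.01180) * 1000
Stretch = 157.4 mm


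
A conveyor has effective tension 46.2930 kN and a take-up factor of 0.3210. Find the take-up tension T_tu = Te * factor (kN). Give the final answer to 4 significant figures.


T_tu = 46.2930 * 0.3210
T_tu = 14.86 kN


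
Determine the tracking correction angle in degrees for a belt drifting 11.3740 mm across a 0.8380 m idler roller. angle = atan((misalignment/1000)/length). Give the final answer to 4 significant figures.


misalign_m = 11.3740 / 1000 = 0.011374 m
angle = atan(0.011374 / 0.8380)
angle = 0.7776 deg


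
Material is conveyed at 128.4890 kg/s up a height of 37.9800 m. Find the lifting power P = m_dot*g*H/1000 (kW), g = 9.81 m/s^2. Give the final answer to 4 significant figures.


P = 128.4890 * 9.81 * 37.9800 / 1000
P = 47.87 kW


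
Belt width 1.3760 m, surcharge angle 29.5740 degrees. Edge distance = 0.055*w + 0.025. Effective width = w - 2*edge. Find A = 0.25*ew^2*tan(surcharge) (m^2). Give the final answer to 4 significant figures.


edge = 0.055*1.3760 + 0.025 = 0.10068 m
ew = 1.3760 - 2*0.10068 = 1.17464 m
A = 0.25 * 1.17464^2 * tan(29.5740 deg)
A = 0.1957 m^2


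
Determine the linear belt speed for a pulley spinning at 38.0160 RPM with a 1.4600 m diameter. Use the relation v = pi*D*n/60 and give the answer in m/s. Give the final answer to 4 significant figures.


v = pi * 1.4600 * 38.0160 / 60
v = 2.906 m/s


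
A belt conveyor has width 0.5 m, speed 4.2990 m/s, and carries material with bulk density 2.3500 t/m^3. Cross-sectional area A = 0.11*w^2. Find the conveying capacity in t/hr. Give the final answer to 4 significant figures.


A = 0.11 * 0.5^2 = 0.0275 m^2
C = 0.0275 * 4.2990 * 2.3500 * 3600
C = 1000 t/hr


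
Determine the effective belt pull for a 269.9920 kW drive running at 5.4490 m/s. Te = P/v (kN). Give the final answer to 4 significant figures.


Te = P / v = 269.9920 / 5.4490
Te = 49.55 kN


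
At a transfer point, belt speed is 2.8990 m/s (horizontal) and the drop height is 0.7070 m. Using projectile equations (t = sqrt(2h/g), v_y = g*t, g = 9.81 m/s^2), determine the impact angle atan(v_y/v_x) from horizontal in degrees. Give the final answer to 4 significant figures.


t = sqrt(2*0.7070/9.81) = 0.379656 s
v_y = 9.81 * 0.379656 = 3.72443 m/s
angle = atan(3.72443 / 2.8990) = 52.10 deg


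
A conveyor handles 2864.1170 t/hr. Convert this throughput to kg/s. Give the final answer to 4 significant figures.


m_dot = 2864.1170 * 1000 / 3600
m_dot = 795.6 kg/s


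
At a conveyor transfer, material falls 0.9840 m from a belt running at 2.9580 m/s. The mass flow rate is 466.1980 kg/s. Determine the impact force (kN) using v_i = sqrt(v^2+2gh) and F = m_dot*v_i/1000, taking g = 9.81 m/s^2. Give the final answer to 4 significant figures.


v_i = sqrt(2.9580^2 + 2*9.81*0.9840) = 5.29678 m/s
F = 466.1980 * 5.29678 / 1000
F = 2.469 kN
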